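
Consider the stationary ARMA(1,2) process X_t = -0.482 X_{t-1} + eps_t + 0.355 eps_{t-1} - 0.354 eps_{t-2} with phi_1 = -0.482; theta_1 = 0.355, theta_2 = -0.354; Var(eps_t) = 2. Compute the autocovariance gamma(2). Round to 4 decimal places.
\gamma(2) = -0.5695

Multiply the model equation by X_{t-k} and take expectations. With theta_0 = psi_0 = 1 and psi_j the MA(infinity) weights, this gives
  gamma(k) - sum_i phi_i gamma(k-i) = c_k,
  c_k = sigma^2 * sum_{j=k..q} theta_j psi_{j-k}   (c_k = 0 for k > q),
using gamma(-m) = gamma(m).
psi-weights needed (psi_j = theta_j + sum_i phi_i psi_{j-i}):
  psi_1 = theta_1 + phi_1 = 0.355 + (-0.482) = -0.127
  psi_2 = theta_2 + phi_1 psi_1 = -0.354 + (-0.482)(-0.127) = -0.292786
Right-hand sides:
  c_0 = sigma^2 (1 + theta_1 psi_1 + theta_2 psi_2) = 2 * (1 + (0.355)(-0.127) + (-0.354)(-0.292786)) = 2 * 1.058561 = 2.117122
  c_1 = sigma^2 (theta_1 + theta_2 psi_1) = 2 * (0.355 + (-0.354)(-0.127)) = 0.799916
  c_2 = sigma^2 theta_2 = 2 * (-0.354) = -0.708
Equations for k = 0 and k = 1 (AR order 1):
  gamma(0) = phi_1 gamma(1) + c_0
  gamma(1) = phi_1 gamma(0) + c_1
Substituting the second into the first: gamma(0) (1 - phi_1^2) = c_0 + phi_1 c_1, so
  gamma(0) = (c_0 + phi_1 c_1) / (1 - phi_1^2) = (2.117122 + (-0.482)(0.799916)) / (1 - (-0.482)^2) = 1.731563 / 0.767676 = 2.255591.
  gamma(1) = phi_1 gamma(0) + c_1 = (-0.482)(2.255591) + (0.799916) = -0.287279.
For k = 2: gamma(2) = phi_1 gamma(1) + c_2
  = (-0.482)(-0.287279) + (-0.708) = -0.569532.
Therefore gamma(2) = -0.5695 (to 4 decimal places).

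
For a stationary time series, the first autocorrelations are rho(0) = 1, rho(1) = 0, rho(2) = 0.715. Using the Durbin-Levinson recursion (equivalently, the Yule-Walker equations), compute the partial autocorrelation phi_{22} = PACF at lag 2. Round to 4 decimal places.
\phi_{22} = 0.7150

The PACF at lag k is phi_{kk}, the last component of the solution
to the Yule-Walker system G_k phi = r_k where
  (G_k)_{ij} = rho(|i - j|), (r_k)_i = rho(i), i,j = 1..k.
Equivalently, Durbin-Levinson gives phi_{kk} iteratively:
  phi_{11} = rho(1)
  phi_{kk} = [rho(k) - sum_{j=1..k-1} phi_{k-1,j} rho(k-j)]
            / [1 - sum_{j=1..k-1} phi_{k-1,j} rho(j)],
  phi_{k,j} = phi_{k-1,j} - phi_{kk} phi_{k-1,k-j},  j = 1..k-1.
Step k = 1:
  phi_11 = rho(1) = 0.
Step k = 2:
  phi_22 = [rho(2) - phi_11 rho(1)] / [1 - phi_11 rho(1)] = [0.715 - (0)(0)] / [1 - (0)(0)]
         = 0.715 / 1 = 0.715.
Therefore phi_{22} = 0.7150.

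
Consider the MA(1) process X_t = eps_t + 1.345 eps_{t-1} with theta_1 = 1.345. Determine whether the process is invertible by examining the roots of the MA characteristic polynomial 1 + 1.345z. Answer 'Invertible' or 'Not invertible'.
\text{Not invertible}

The MA(q) characteristic polynomial is P(z) = 1 + 1.345z.
Invertibility requires all roots to lie outside the unit circle, i.e. |z| > 1 for every root.
This is linear in z: 1 + (1.345) z = 0  =>  z = -1/(1.345) = -0.743494,  |z| = 0.743494.
Moduli of all roots: 0.7435.
All moduli strictly greater than 1? No.
Verdict: Not invertible.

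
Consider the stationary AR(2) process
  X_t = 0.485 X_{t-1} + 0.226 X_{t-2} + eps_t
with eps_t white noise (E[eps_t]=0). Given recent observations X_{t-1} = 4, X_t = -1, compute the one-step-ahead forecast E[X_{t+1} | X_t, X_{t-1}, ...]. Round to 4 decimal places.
E[X_{t+1} \mid \mathcal F_t] = 0.4190

For an AR(p) model X_t = c + sum_i phi_i X_{t-i} + eps_t, the
one-step-ahead conditional mean is
  E[X_{t+1} | X_t, ...] = c + sum_i phi_i X_{t+1-i}.
Substitute known values:
  E[X_{t+1} | ...] = (0.485) * (-1) + (0.226) * (4)
                   = 0.4190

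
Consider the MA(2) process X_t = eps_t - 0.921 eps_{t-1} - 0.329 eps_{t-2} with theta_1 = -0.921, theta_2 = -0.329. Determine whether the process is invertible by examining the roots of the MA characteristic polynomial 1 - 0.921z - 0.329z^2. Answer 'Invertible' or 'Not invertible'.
\text{Not invertible}

The MA(q) characteristic polynomial is P(z) = 1 - 0.921z - 0.329z^2.
Invertibility requires all roots to lie outside the unit circle, i.e. |z| > 1 for every root.
Set 1 + (-0.921) z + (-0.329) z^2 = 0, i.e. a z^2 + b z + c = 0 with a = -0.329, b = -0.921, c = 1.
Discriminant D = b^2 - 4ac = (-0.921)^2 - 4*(-0.329)*1 = 0.848241 - (-1.316) = 2.164241.
D >= 0, so the roots are real: z = (-b +/- sqrt(D)) / (2a) = (0.921 +/- 1.471136) / (-0.658).
  z_1 = (0.921 + 1.471136) / (-0.658) = -3.6355,   |z_1| = 3.6355.
  z_2 = (0.921 - 1.471136) / (-0.658) = 0.8361,   |z_2| = 0.8361.
Moduli of all roots: 3.6355, 0.8361.
All moduli strictly greater than 1? No.
Verdict: Not invertible.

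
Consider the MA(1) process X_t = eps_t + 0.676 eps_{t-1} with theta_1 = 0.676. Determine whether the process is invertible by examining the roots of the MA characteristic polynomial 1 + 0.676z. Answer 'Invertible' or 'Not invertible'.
\text{Invertible}

The MA(q) characteristic polynomial is P(z) = 1 + 0.676z.
Invertibility requires all roots to lie outside the unit circle, i.e. |z| > 1 for every root.
This is linear in z: 1 + (0.676) z = 0  =>  z = -1/(0.676) = -1.47929,  |z| = 1.47929.
Moduli of all roots: 1.4793.
All moduli strictly greater than 1? Yes.
Verdict: Invertible.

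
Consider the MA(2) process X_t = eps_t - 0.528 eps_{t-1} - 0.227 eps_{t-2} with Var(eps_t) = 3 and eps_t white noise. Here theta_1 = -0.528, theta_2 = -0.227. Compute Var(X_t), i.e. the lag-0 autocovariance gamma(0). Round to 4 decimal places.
\gamma(0) = 3.9909

For an MA(q) process X_t = eps_t + sum_i theta_i eps_{t-i} with
Var(eps_t) = sigma^2, the variance is
  gamma(0) = sigma^2 * (1 + sum_i theta_i^2).
  sum_i theta_i^2 = (-0.528)^2 + (-0.227)^2 = 0.278784 + 0.051529 = 0.330313.
  gamma(0) = 3 * (1 + 0.330313) = 3 * 1.330313 = 3.990939, which rounds to 3.9909.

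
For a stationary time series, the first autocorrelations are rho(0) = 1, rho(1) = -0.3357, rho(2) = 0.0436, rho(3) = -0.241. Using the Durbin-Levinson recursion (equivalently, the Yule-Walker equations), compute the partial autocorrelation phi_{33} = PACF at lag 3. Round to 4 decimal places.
\phi_{33} = -0.2850

The PACF at lag k is phi_{kk}, the last component of the solution
to the Yule-Walker system G_k phi = r_k where
  (G_k)_{ij} = rho(|i - j|), (r_k)_i = rho(i), i,j = 1..k.
Equivalently, Durbin-Levinson gives phi_{kk} iteratively:
  phi_{11} = rho(1)
  phi_{kk} = [rho(k) - sum_{j=1..k-1} phi_{k-1,j} rho(k-j)]
            / [1 - sum_{j=1..k-1} phi_{k-1,j} rho(j)],
  phi_{k,j} = phi_{k-1,j} - phi_{kk} phi_{k-1,k-j},  j = 1..k-1.
Step k = 1:
  phi_11 = rho(1) = -0.3357.
Step k = 2:
  phi_22 = [rho(2) - phi_11 rho(1)] / [1 - phi_11 rho(1)] = [0.0436 - (-0.3357)(-0.3357)] / [1 - (-0.3357)(-0.3357)]
         = -0.06909449 / 0.88730551 = -0.07787.
  Update: phi_21 = phi_11 - phi_22 phi_11 = -0.3357 - (-0.07787)(-0.3357) = -0.361841.
Step k = 3:
  phi_33 = [rho(3) - phi_21 rho(2) - phi_22 rho(1)] / [1 - phi_21 rho(1) - phi_22 rho(2)]
    numerator   = -0.241 - (-0.361841)(0.0436) - (-0.07787)(-0.3357) = -0.2513647
    denominator = 1 - (-0.361841)(-0.3357) - (-0.07787)(0.0436) = 0.88192512
  phi_33 = -0.2513647 / 0.88192512 = -0.285.
Therefore phi_{33} = -0.2850.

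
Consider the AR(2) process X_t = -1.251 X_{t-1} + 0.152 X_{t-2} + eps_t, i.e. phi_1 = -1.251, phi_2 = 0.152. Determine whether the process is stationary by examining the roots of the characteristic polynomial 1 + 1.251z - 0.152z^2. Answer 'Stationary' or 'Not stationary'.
\text{Not stationary}

The AR(p) characteristic polynomial is P(z) = 1 + 1.251z - 0.152z^2.
Stationarity requires all roots to lie outside the unit circle, i.e. |z| > 1 for every root.
Set 1 + (1.251) z + (-0.152) z^2 = 0, i.e. a z^2 + b z + c = 0 with a = -0.152, b = 1.251, c = 1.
Discriminant D = b^2 - 4ac = (1.251)^2 - 4*(-0.152)*1 = 1.565001 - (-0.608) = 2.173001.
D >= 0, so the roots are real: z = (-b +/- sqrt(D)) / (2a) = (-1.251 +/- 1.47411) / (-0.304).
  z_1 = (-1.251 + 1.47411) / (-0.304) = -0.7339,   |z_1| = 0.7339.
  z_2 = (-1.251 - 1.47411) / (-0.304) = 8.9642,   |z_2| = 8.9642.
Moduli of all roots: 0.7339, 8.9642.
All moduli strictly greater than 1? No.
Verdict: Not stationary.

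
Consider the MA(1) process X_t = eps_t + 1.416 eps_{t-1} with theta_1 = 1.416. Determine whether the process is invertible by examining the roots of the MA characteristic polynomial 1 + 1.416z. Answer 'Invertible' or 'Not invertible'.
\text{Not invertible}

The MA(q) characteristic polynomial is P(z) = 1 + 1.416z.
Invertibility requires all roots to lie outside the unit circle, i.e. |z| > 1 for every root.
This is linear in z: 1 + (1.416) z = 0  =>  z = -1/(1.416) = -0.706215,  |z| = 0.706215.
Moduli of all roots: 0.7062.
All moduli strictly greater than 1? No.
Verdict: Not invertible.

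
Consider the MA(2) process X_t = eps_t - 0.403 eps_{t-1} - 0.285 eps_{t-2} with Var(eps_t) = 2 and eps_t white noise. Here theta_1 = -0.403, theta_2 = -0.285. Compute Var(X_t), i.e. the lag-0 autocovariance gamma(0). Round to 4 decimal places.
\gamma(0) = 2.4873

For an MA(q) process X_t = eps_t + sum_i theta_i eps_{t-i} with
Var(eps_t) = sigma^2, the variance is
  gamma(0) = sigma^2 * (1 + sum_i theta_i^2).
  sum_i theta_i^2 = (-0.403)^2 + (-0.285)^2 = 0.162409 + 0.081225 = 0.243634.
  gamma(0) = 2 * (1 + 0.243634) = 2 * 1.243634 = 2.487268, which rounds to 2.4873.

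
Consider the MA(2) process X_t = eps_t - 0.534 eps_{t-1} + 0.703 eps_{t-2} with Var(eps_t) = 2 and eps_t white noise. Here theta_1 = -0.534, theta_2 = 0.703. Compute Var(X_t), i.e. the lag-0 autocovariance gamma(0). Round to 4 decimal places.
\gamma(0) = 3.5587

For an MA(q) process X_t = eps_t + sum_i theta_i eps_{t-i} with
Var(eps_t) = sigma^2, the variance is
  gamma(0) = sigma^2 * (1 + sum_i theta_i^2).
  sum_i theta_i^2 = (-0.534)^2 + (0.703)^2 = 0.285156 + 0.494209 = 0.779365.
  gamma(0) = 2 * (1 + 0.779365) = 2 * 1.779365 = 3.55873, which rounds to 3.5587.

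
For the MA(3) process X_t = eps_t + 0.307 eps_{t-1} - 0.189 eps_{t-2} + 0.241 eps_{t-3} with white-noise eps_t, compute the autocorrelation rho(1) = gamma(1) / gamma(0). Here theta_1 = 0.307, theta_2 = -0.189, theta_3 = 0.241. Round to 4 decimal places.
\rho(1) = 0.1712

For an MA(q) process with theta_0 = 1, the autocovariance is
  gamma(k) = sigma^2 * sum_{i=0..q-k} theta_i * theta_{i+k},
and rho(k) = gamma(k) / gamma(0). Sigma^2 cancels.
  numerator   = (1)*(0.307) + (0.307)*(-0.189) + (-0.189)*(0.241) = 0.203428.
  denominator = (1)^2 + (0.307)^2 + (-0.189)^2 + (0.241)^2 = 1.188051.
  rho(1) = 0.203428 / 1.188051 = 0.1712.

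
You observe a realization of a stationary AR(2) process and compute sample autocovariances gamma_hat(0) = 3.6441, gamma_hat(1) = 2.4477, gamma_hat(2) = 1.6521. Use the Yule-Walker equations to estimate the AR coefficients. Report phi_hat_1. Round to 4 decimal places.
\hat\phi_{1} = 0.6690

The Yule-Walker equations for an AR(p) process read, in matrix form,
  Gamma_p phi = r_p,   with   (Gamma_p)_{ij} = gamma(|i - j|),
                       (r_p)_i = gamma(i),   i,j = 1..p.
Substitute the sample gammas (Toeplitz matrix and right-hand side of size 2):
  Gamma_p = [[3.6441, 2.4477], [2.4477, 3.6441]]
  r_p     = [2.4477, 1.6521]
Written out:
  3.6441 phi_1 + 2.4477 phi_2 = 2.4477
  2.4477 phi_1 + 3.6441 phi_2 = 1.6521
Solve by Cramer's rule:
  det = gamma(0)^2 - gamma(1)^2 = (3.6441)^2 - (2.4477)^2 = 13.27946481 - 5.99123529 = 7.28822952
  phi_hat_1 = [gamma(1) gamma(0) - gamma(1) gamma(2)] / det = [(2.4477)(3.6441) - (2.4477)(1.6521)] / 7.28822952 = 4.8758184 / 7.28822952 = 0.669
  phi_hat_2 = [gamma(0) gamma(2) - gamma(1)^2] / det = [(3.6441)(1.6521) - (2.4477)^2] / 7.28822952 = 0.02918232 / 7.28822952 = 0.004
So phi_hat = [0.6690, 0.0040].
Therefore phi_hat_1 = 0.6690.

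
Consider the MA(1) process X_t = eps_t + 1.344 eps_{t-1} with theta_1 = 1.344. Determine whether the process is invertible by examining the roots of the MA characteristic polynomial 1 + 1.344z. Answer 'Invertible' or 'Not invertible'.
\text{Not invertible}

The MA(q) characteristic polynomial is P(z) = 1 + 1.344z.
Invertibility requires all roots to lie outside the unit circle, i.e. |z| > 1 for every root.
This is linear in z: 1 + (1.344) z = 0  =>  z = -1/(1.344) = -0.744048,  |z| = 0.744048.
Moduli of all roots: 0.7440.
All moduli strictly greater than 1? No.
Verdict: Not invertible.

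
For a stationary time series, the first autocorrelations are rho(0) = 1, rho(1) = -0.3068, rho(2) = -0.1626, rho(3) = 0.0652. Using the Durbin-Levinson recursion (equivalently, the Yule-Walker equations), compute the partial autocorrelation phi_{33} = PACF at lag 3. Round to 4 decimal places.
\phi_{33} = -0.1030

The PACF at lag k is phi_{kk}, the last component of the solution
to the Yule-Walker system G_k phi = r_k where
  (G_k)_{ij} = rho(|i - j|), (r_k)_i = rho(i), i,j = 1..k.
Equivalently, Durbin-Levinson gives phi_{kk} iteratively:
  phi_{11} = rho(1)
  phi_{kk} = [rho(k) - sum_{j=1..k-1} phi_{k-1,j} rho(k-j)]
            / [1 - sum_{j=1..k-1} phi_{k-1,j} rho(j)],
  phi_{k,j} = phi_{k-1,j} - phi_{kk} phi_{k-1,k-j},  j = 1..k-1.
Step k = 1:
  phi_11 = rho(1) = -0.3068.
Step k = 2:
  phi_22 = [rho(2) - phi_11 rho(1)] / [1 - phi_11 rho(1)] = [-0.1626 - (-0.3068)(-0.3068)] / [1 - (-0.3068)(-0.3068)]
         = -0.25672624 / 0.90587376 = -0.283402.
  Update: phi_21 = phi_11 - phi_22 phi_11 = -0.3068 - (-0.283402)(-0.3068) = -0.393748.
Step k = 3:
  phi_33 = [rho(3) - phi_21 rho(2) - phi_22 rho(1)] / [1 - phi_21 rho(1) - phi_22 rho(2)]
    numerator   = 0.0652 - (-0.393748)(-0.1626) - (-0.283402)(-0.3068) = -0.08577104
    denominator = 1 - (-0.393748)(-0.3068) - (-0.283402)(-0.1626) = 0.83311709
  phi_33 = -0.08577104 / 0.83311709 = -0.103.
Therefore phi_{33} = -0.1030.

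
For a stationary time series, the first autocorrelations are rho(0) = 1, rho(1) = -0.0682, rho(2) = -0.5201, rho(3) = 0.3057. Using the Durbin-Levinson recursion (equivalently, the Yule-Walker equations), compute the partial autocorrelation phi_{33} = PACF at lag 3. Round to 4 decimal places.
\phi_{33} = 0.3000

The PACF at lag k is phi_{kk}, the last component of the solution
to the Yule-Walker system G_k phi = r_k where
  (G_k)_{ij} = rho(|i - j|), (r_k)_i = rho(i), i,j = 1..k.
Equivalently, Durbin-Levinson gives phi_{kk} iteratively:
  phi_{11} = rho(1)
  phi_{kk} = [rho(k) - sum_{j=1..k-1} phi_{k-1,j} rho(k-j)]
            / [1 - sum_{j=1..k-1} phi_{k-1,j} rho(j)],
  phi_{k,j} = phi_{k-1,j} - phi_{kk} phi_{k-1,k-j},  j = 1..k-1.
Step k = 1:
  phi_11 = rho(1) = -0.0682.
Step k = 2:
  phi_22 = [rho(2) - phi_11 rho(1)] / [1 - phi_11 rho(1)] = [-0.5201 - (-0.0682)(-0.0682)] / [1 - (-0.0682)(-0.0682)]
         = -0.52475124 / 0.99534876 = -0.527203.
  Update: phi_21 = phi_11 - phi_22 phi_11 = -0.0682 - (-0.527203)(-0.0682) = -0.104155.
Step k = 3:
  phi_33 = [rho(3) - phi_21 rho(2) - phi_22 rho(1)] / [1 - phi_21 rho(1) - phi_22 rho(2)]
    numerator   = 0.3057 - (-0.104155)(-0.5201) - (-0.527203)(-0.0682) = 0.21557357
    denominator = 1 - (-0.104155)(-0.0682) - (-0.527203)(-0.5201) = 0.71869813
  phi_33 = 0.21557357 / 0.71869813 = 0.3.
Therefore phi_{33} = 0.3000.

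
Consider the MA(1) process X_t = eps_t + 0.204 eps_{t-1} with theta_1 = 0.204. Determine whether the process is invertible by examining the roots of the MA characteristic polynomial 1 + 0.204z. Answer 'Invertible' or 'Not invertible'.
\text{Invertible}

The MA(q) characteristic polynomial is P(z) = 1 + 0.204z.
Invertibility requires all roots to lie outside the unit circle, i.e. |z| > 1 for every root.
This is linear in z: 1 + (0.204) z = 0  =>  z = -1/(0.204) = -4.901961,  |z| = 4.901961.
Moduli of all roots: 4.9020.
All moduli strictly greater than 1? Yes.
Verdict: Invertible.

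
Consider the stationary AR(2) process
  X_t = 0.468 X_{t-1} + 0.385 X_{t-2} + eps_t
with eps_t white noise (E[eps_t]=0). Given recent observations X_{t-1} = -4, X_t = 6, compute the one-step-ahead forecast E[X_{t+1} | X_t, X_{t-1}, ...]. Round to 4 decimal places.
E[X_{t+1} \mid \mathcal F_t] = 1.2680

For an AR(p) model X_t = c + sum_i phi_i X_{t-i} + eps_t, the
one-step-ahead conditional mean is
  E[X_{t+1} | X_t, ...] = c + sum_i phi_i X_{t+1-i}.
Substitute known values:
  E[X_{t+1} | ...] = (0.468) * (6) + (0.385) * (-4)
                   = 1.2680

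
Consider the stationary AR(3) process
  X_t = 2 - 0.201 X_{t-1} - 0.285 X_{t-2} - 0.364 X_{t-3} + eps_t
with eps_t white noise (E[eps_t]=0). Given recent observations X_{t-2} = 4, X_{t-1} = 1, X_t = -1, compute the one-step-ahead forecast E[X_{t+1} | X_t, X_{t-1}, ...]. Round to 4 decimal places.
E[X_{t+1} \mid \mathcal F_t] = 0.4600

For an AR(p) model X_t = c + sum_i phi_i X_{t-i} + eps_t, the
one-step-ahead conditional mean is
  E[X_{t+1} | X_t, ...] = c + sum_i phi_i X_{t+1-i}.
Substitute known values:
  E[X_{t+1} | ...] = 2 + (-0.201) * (-1) + (-0.285) * (1) + (-0.364) * (4)
                   = 0.4600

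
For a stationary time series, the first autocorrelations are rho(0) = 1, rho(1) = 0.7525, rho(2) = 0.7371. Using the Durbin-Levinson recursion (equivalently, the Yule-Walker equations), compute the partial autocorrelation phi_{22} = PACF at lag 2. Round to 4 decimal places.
\phi_{22} = 0.3939

The PACF at lag k is phi_{kk}, the last component of the solution
to the Yule-Walker system G_k phi = r_k where
  (G_k)_{ij} = rho(|i - j|), (r_k)_i = rho(i), i,j = 1..k.
Equivalently, Durbin-Levinson gives phi_{kk} iteratively:
  phi_{11} = rho(1)
  phi_{kk} = [rho(k) - sum_{j=1..k-1} phi_{k-1,j} rho(k-j)]
            / [1 - sum_{j=1..k-1} phi_{k-1,j} rho(j)],
  phi_{k,j} = phi_{k-1,j} - phi_{kk} phi_{k-1,k-j},  j = 1..k-1.
Step k = 1:
  phi_11 = rho(1) = 0.7525.
Step k = 2:
  phi_22 = [rho(2) - phi_11 rho(1)] / [1 - phi_11 rho(1)] = [0.7371 - (0.7525)(0.7525)] / [1 - (0.7525)(0.7525)]
         = 0.17084375 / 0.43374375 = 0.3939.
Therefore phi_{22} = 0.3939.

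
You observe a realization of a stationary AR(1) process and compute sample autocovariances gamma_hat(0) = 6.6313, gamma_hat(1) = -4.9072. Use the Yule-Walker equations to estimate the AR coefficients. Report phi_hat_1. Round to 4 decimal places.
\hat\phi_{1} = -0.7400

The Yule-Walker equations for an AR(p) process read, in matrix form,
  Gamma_p phi = r_p,   with   (Gamma_p)_{ij} = gamma(|i - j|),
                       (r_p)_i = gamma(i),   i,j = 1..p.
Substitute the sample gammas (Toeplitz matrix and right-hand side of size 1):
  Gamma_p = [[6.6313]]
  r_p     = [-4.9072]
With p = 1 this is the single equation gamma(0) phi_1 = gamma(1):
  phi_hat_1 = gamma(1) / gamma(0) = -4.9072 / 6.6313 = -0.7400.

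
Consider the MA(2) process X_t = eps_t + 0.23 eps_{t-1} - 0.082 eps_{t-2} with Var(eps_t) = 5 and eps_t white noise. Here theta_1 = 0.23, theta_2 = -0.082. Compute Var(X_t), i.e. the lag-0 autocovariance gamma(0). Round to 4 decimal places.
\gamma(0) = 5.2981

For an MA(q) process X_t = eps_t + sum_i theta_i eps_{t-i} with
Var(eps_t) = sigma^2, the variance is
  gamma(0) = sigma^2 * (1 + sum_i theta_i^2).
  sum_i theta_i^2 = (0.23)^2 + (-0.082)^2 = 0.0529 + 0.006724 = 0.059624.
  gamma(0) = 5 * (1 + 0.059624) = 5 * 1.059624 = 5.29812, which rounds to 5.2981.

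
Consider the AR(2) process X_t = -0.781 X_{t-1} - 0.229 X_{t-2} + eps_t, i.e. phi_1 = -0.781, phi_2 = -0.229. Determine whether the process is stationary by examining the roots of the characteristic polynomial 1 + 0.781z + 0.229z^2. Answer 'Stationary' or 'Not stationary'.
\text{Stationary}

The AR(p) characteristic polynomial is P(z) = 1 + 0.781z + 0.229z^2.
Stationarity requires all roots to lie outside the unit circle, i.e. |z| > 1 for every root.
Set 1 + (0.781) z + (0.229) z^2 = 0, i.e. a z^2 + b z + c = 0 with a = 0.229, b = 0.781, c = 1.
Discriminant D = b^2 - 4ac = (0.781)^2 - 4*(0.229)*1 = 0.609961 - (0.916) = -0.306039.
D < 0, so the roots are the complex-conjugate pair z = (-b +/- i sqrt(-D)) / (2a) = -1.7052 +/- 1.2079i.
For a conjugate pair |z|^2 = z * conj(z) = (product of roots) = c/a = 1/(0.229) = 4.366812, so |z| = sqrt(4.366812) = 2.0897 for both roots.
Moduli of all roots: 2.0897, 2.0897.
All moduli strictly greater than 1? Yes.
Verdict: Stationary.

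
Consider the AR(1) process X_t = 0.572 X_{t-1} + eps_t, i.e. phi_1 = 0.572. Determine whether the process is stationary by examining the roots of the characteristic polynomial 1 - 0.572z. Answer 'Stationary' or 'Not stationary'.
\text{Stationary}

The AR(p) characteristic polynomial is P(z) = 1 - 0.572z.
Stationarity requires all roots to lie outside the unit circle, i.e. |z| > 1 for every root.
This is linear in z: 1 + (-0.572) z = 0  =>  z = -1/(-0.572) = 1.748252,  |z| = 1.748252.
Moduli of all roots: 1.7483.
All moduli strictly greater than 1? Yes.
Verdict: Stationary.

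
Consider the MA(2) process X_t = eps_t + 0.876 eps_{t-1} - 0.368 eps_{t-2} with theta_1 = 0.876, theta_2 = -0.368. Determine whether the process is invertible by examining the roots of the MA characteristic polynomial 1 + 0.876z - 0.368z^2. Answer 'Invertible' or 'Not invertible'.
\text{Not invertible}

The MA(q) characteristic polynomial is P(z) = 1 + 0.876z - 0.368z^2.
Invertibility requires all roots to lie outside the unit circle, i.e. |z| > 1 for every root.
Set 1 + (0.876) z + (-0.368) z^2 = 0, i.e. a z^2 + b z + c = 0 with a = -0.368, b = 0.876, c = 1.
Discriminant D = b^2 - 4ac = (0.876)^2 - 4*(-0.368)*1 = 0.767376 - (-1.472) = 2.239376.
D >= 0, so the roots are real: z = (-b +/- sqrt(D)) / (2a) = (-0.876 +/- 1.496454) / (-0.736).
  z_1 = (-0.876 + 1.496454) / (-0.736) = -0.843,   |z_1| = 0.843.
  z_2 = (-0.876 - 1.496454) / (-0.736) = 3.2234,   |z_2| = 3.2234.
Moduli of all roots: 0.8430, 3.2234.
All moduli strictly greater than 1? No.
Verdict: Not invertible.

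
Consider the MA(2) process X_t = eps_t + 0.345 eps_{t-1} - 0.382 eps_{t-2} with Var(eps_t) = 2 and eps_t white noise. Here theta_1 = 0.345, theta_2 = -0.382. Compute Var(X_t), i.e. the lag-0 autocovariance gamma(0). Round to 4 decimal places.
\gamma(0) = 2.5299

For an MA(q) process X_t = eps_t + sum_i theta_i eps_{t-i} with
Var(eps_t) = sigma^2, the variance is
  gamma(0) = sigma^2 * (1 + sum_i theta_i^2).
  sum_i theta_i^2 = (0.345)^2 + (-0.382)^2 = 0.119025 + 0.145924 = 0.264949.
  gamma(0) = 2 * (1 + 0.264949) = 2 * 1.264949 = 2.529898, which rounds to 2.5299.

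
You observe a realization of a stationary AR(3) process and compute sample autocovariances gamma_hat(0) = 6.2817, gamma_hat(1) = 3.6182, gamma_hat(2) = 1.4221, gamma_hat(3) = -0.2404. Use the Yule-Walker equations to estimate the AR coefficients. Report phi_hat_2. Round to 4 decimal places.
\hat\phi_{2} = -0.0570

The Yule-Walker equations for an AR(p) process read, in matrix form,
  Gamma_p phi = r_p,   with   (Gamma_p)_{ij} = gamma(|i - j|),
                       (r_p)_i = gamma(i),   i,j = 1..p.
Substitute the sample gammas (Toeplitz matrix and right-hand side of size 3):
  Gamma_p = [[6.2817, 3.6182, 1.4221], [3.6182, 6.2817, 3.6182], [1.4221, 3.6182, 6.2817]]
  r_p     = [3.6182, 1.4221, -0.2404]
Written out (R1..R3):
  (R1) 6.2817 phi_1 + 3.6182 phi_2 + 1.4221 phi_3 = 3.6182
  (R2) 3.6182 phi_1 + 6.2817 phi_2 + 3.6182 phi_3 = 1.4221
  (R3) 1.4221 phi_1 + 3.6182 phi_2 + 6.2817 phi_3 = -0.2404
Gaussian elimination:
  R2 <- R2 - (3.6182/6.2817) R1 = R2 - (0.575991) R1:  4.197651 phi_2 + 2.799084 phi_3 = -0.661949
  R3 <- R3 - (1.4221/6.2817) R1 = R3 - (0.226388) R1:  2.799084 phi_2 + 5.959754 phi_3 = -1.059516
  R3 <- R3 - (2.799084/4.197651) R2 = R3 - (0.666821) R2:  4.093265 phi_3 = -0.618114
Back-substitution:
  phi_hat_3 = -0.618114 / 4.093265 = -0.151008
  phi_hat_2 = (-0.661949 - (2.799084)(-0.151008)) / 4.197651 = -0.057
  phi_hat_1 = (3.6182 - (3.6182)(-0.057) - (1.4221)(-0.151008)) / 6.2817 = 0.643008
So phi_hat = [0.6430, -0.0570, -0.1510].
Therefore phi_hat_2 = -0.0570.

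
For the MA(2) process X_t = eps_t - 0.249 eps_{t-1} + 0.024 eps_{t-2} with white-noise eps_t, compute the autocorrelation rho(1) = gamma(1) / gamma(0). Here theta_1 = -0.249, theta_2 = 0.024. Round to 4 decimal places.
\rho(1) = -0.2400

For an MA(q) process with theta_0 = 1, the autocovariance is
  gamma(k) = sigma^2 * sum_{i=0..q-k} theta_i * theta_{i+k},
and rho(k) = gamma(k) / gamma(0). Sigma^2 cancels.
  numerator   = (1)*(-0.249) + (-0.249)*(0.024) = -0.254976.
  denominator = (1)^2 + (-0.249)^2 + (0.024)^2 = 1.062577.
  rho(1) = -0.254976 / 1.062577 = -0.2400.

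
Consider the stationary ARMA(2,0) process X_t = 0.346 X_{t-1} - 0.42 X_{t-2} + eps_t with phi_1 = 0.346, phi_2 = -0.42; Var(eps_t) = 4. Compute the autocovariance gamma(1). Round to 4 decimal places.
\gamma(1) = 1.2581

Multiply the model equation by X_{t-k} and take expectations. With theta_0 = psi_0 = 1 and psi_j the MA(infinity) weights, this gives
  gamma(k) - sum_i phi_i gamma(k-i) = c_k,
  c_k = sigma^2 * sum_{j=k..q} theta_j psi_{j-k}   (c_k = 0 for k > q),
using gamma(-m) = gamma(m).
Pure AR (q = 0): c_0 = sigma^2 = 4, c_k = 0 for k >= 1.
Equations for k = 0, 1, 2 (AR order 2, c_2 = 0):
  (E0) gamma(0) = phi_1 gamma(1) + phi_2 gamma(2) + c_0
  (E1) gamma(1) = phi_1 gamma(0) + phi_2 gamma(1) + c_1
  (E2) gamma(2) = phi_1 gamma(1) + phi_2 gamma(0)
From (E1): gamma(1) = A gamma(0) + B with
  A = phi_1 / (1 - phi_2) = 0.346 / 1.42 = 0.243662,   B = c_1 / (1 - phi_2) = 0 / 1.42 = 0.
Insert (E2) into (E0): gamma(0) (1 - phi_2^2) = phi_1 (1 + phi_2) gamma(1) + c_0.
  phi_1 (1 + phi_2) = (0.346)(0.58) = 0.20068,   1 - phi_2^2 = 0.8236.
Replace gamma(1) by A gamma(0) + B and collect gamma(0):
  gamma(0) [0.8236 - (0.20068)(0.243662)] = c_0 = 4
  gamma(0) * 0.774702 = 4
  gamma(0) = 4 / 0.774702 = 5.163276.
  gamma(1) = A gamma(0) = (0.243662)(5.163276) = 1.258094.
Therefore gamma(1) = 1.2581 (to 4 decimal places).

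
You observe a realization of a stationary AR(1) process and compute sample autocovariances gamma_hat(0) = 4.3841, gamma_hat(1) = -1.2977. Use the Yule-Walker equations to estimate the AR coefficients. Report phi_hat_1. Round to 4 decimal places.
\hat\phi_{1} = -0.2960

The Yule-Walker equations for an AR(p) process read, in matrix form,
  Gamma_p phi = r_p,   with   (Gamma_p)_{ij} = gamma(|i - j|),
                       (r_p)_i = gamma(i),   i,j = 1..p.
Substitute the sample gammas (Toeplitz matrix and right-hand side of size 1):
  Gamma_p = [[4.3841]]
  r_p     = [-1.2977]
With p = 1 this is the single equation gamma(0) phi_1 = gamma(1):
  phi_hat_1 = gamma(1) / gamma(0) = -1.2977 / 4.3841 = -0.2960.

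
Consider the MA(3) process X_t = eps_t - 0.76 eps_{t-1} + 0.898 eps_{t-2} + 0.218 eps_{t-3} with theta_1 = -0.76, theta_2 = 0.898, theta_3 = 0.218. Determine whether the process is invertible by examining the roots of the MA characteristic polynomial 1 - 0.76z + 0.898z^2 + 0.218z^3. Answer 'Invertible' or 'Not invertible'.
\text{Not invertible}

The MA(q) characteristic polynomial is P(z) = 1 - 0.76z + 0.898z^2 + 0.218z^3.
Invertibility requires all roots to lie outside the unit circle, i.e. |z| > 1 for every root.
Degree 3: look for a simple real root z0 first, then factor out (1 - z/z0) and solve the remaining quadratic.
Testing z0 = -5: P(-5) = 1 + (-0.76)(-5) + (0.898)(-5)^2 + (0.218)(-5)^3
  = 1 + (3.8) + (22.45) + (-27.25) = 0.  So z_0 = -5 is a root, |z_0| = 5.
Divide out the factor (1 + 0.2 z) = (1 - z/z0) (since 1/z0 = -0.2):
  P(z) = (1 + 0.2 z)(1 + (-0.96) z + (1.09) z^2)
  [check: z-coef -0.96 - (-0.2) = -0.76; z^2-coef 1.09 - (-0.2)(-0.96) = 0.898; z^3-coef -(-0.2)(1.09) = 0.218.]
Remaining roots from the quadratic factor 1 + (-0.96) z + (1.09) z^2:
  Set 1 + (-0.96) z + (1.09) z^2 = 0, i.e. a z^2 + b z + c = 0 with a = 1.09, b = -0.96, c = 1.
  Discriminant D = b^2 - 4ac = (-0.96)^2 - 4*(1.09)*1 = 0.9216 - (4.36) = -3.4384.
  D < 0, so the roots are the complex-conjugate pair z = (-b +/- i sqrt(-D)) / (2a) = 0.4404 +/- 0.8506i.
  For a conjugate pair |z|^2 = z * conj(z) = (product of roots) = c/a = 1/(1.09) = 0.917431, so |z| = sqrt(0.917431) = 0.9578 for both roots.
Moduli of all roots: 5.0000, 0.9578, 0.9578.
All moduli strictly greater than 1? No.
Verdict: Not invertible.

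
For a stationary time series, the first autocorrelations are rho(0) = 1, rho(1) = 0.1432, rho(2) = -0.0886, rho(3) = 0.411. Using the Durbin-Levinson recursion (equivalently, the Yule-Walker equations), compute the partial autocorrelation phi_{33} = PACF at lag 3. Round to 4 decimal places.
\phi_{33} = 0.4559

The PACF at lag k is phi_{kk}, the last component of the solution
to the Yule-Walker system G_k phi = r_k where
  (G_k)_{ij} = rho(|i - j|), (r_k)_i = rho(i), i,j = 1..k.
Equivalently, Durbin-Levinson gives phi_{kk} iteratively:
  phi_{11} = rho(1)
  phi_{kk} = [rho(k) - sum_{j=1..k-1} phi_{k-1,j} rho(k-j)]
            / [1 - sum_{j=1..k-1} phi_{k-1,j} rho(j)],
  phi_{k,j} = phi_{k-1,j} - phi_{kk} phi_{k-1,k-j},  j = 1..k-1.
Step k = 1:
  phi_11 = rho(1) = 0.1432.
Step k = 2:
  phi_22 = [rho(2) - phi_11 rho(1)] / [1 - phi_11 rho(1)] = [-0.0886 - (0.1432)(0.1432)] / [1 - (0.1432)(0.1432)]
         = -0.10910624 / 0.97949376 = -0.11139.
  Update: phi_21 = phi_11 - phi_22 phi_11 = 0.1432 - (-0.11139)(0.1432) = 0.159151.
Step k = 3:
  phi_33 = [rho(3) - phi_21 rho(2) - phi_22 rho(1)] / [1 - phi_21 rho(1) - phi_22 rho(2)]
    numerator   = 0.411 - (0.159151)(-0.0886) - (-0.11139)(0.1432) = 0.4410519
    denominator = 1 - (0.159151)(0.1432) - (-0.11139)(-0.0886) = 0.96734037
  phi_33 = 0.4410519 / 0.96734037 = 0.4559.
Therefore phi_{33} = 0.4559.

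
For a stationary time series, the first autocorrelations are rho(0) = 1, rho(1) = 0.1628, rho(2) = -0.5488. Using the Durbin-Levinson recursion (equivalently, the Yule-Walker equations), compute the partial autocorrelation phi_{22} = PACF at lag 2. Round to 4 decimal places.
\phi_{22} = -0.5910

The PACF at lag k is phi_{kk}, the last component of the solution
to the Yule-Walker system G_k phi = r_k where
  (G_k)_{ij} = rho(|i - j|), (r_k)_i = rho(i), i,j = 1..k.
Equivalently, Durbin-Levinson gives phi_{kk} iteratively:
  phi_{11} = rho(1)
  phi_{kk} = [rho(k) - sum_{j=1..k-1} phi_{k-1,j} rho(k-j)]
            / [1 - sum_{j=1..k-1} phi_{k-1,j} rho(j)],
  phi_{k,j} = phi_{k-1,j} - phi_{kk} phi_{k-1,k-j},  j = 1..k-1.
Step k = 1:
  phi_11 = rho(1) = 0.1628.
Step k = 2:
  phi_22 = [rho(2) - phi_11 rho(1)] / [1 - phi_11 rho(1)] = [-0.5488 - (0.1628)(0.1628)] / [1 - (0.1628)(0.1628)]
         = -0.57530384 / 0.97349616 = -0.591.
Therefore phi_{22} = -0.5910.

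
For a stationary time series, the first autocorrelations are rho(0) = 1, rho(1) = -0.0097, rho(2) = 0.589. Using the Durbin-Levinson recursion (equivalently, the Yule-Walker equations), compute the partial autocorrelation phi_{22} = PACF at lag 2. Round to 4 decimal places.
\phi_{22} = 0.5890

The PACF at lag k is phi_{kk}, the last component of the solution
to the Yule-Walker system G_k phi = r_k where
  (G_k)_{ij} = rho(|i - j|), (r_k)_i = rho(i), i,j = 1..k.
Equivalently, Durbin-Levinson gives phi_{kk} iteratively:
  phi_{11} = rho(1)
  phi_{kk} = [rho(k) - sum_{j=1..k-1} phi_{k-1,j} rho(k-j)]
            / [1 - sum_{j=1..k-1} phi_{k-1,j} rho(j)],
  phi_{k,j} = phi_{k-1,j} - phi_{kk} phi_{k-1,k-j},  j = 1..k-1.
Step k = 1:
  phi_11 = rho(1) = -0.0097.
Step k = 2:
  phi_22 = [rho(2) - phi_11 rho(1)] / [1 - phi_11 rho(1)] = [0.589 - (-0.0097)(-0.0097)] / [1 - (-0.0097)(-0.0097)]
         = 0.58890591 / 0.99990591 = 0.589.
Therefore phi_{22} = 0.5890.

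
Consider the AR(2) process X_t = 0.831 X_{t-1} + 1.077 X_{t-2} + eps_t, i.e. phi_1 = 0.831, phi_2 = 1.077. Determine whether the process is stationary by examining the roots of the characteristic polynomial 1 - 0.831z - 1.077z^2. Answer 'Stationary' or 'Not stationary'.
\text{Not stationary}

The AR(p) characteristic polynomial is P(z) = 1 - 0.831z - 1.077z^2.
Stationarity requires all roots to lie outside the unit circle, i.e. |z| > 1 for every root.
Set 1 + (-0.831) z + (-1.077) z^2 = 0, i.e. a z^2 + b z + c = 0 with a = -1.077, b = -0.831, c = 1.
Discriminant D = b^2 - 4ac = (-0.831)^2 - 4*(-1.077)*1 = 0.690561 - (-4.308) = 4.998561.
D >= 0, so the roots are real: z = (-b +/- sqrt(D)) / (2a) = (0.831 +/- 2.235746) / (-2.154).
  z_1 = (0.831 + 2.235746) / (-2.154) = -1.4237,   |z_1| = 1.4237.
  z_2 = (0.831 - 2.235746) / (-2.154) = 0.6522,   |z_2| = 0.6522.
Moduli of all roots: 1.4237, 0.6522.
All moduli strictly greater than 1? No.
Verdict: Not stationary.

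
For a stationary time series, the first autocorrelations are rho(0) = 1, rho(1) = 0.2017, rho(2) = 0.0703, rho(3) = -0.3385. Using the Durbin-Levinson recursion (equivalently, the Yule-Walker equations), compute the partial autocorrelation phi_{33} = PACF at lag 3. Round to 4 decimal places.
\phi_{33} = -0.3740

The PACF at lag k is phi_{kk}, the last component of the solution
to the Yule-Walker system G_k phi = r_k where
  (G_k)_{ij} = rho(|i - j|), (r_k)_i = rho(i), i,j = 1..k.
Equivalently, Durbin-Levinson gives phi_{kk} iteratively:
  phi_{11} = rho(1)
  phi_{kk} = [rho(k) - sum_{j=1..k-1} phi_{k-1,j} rho(k-j)]
            / [1 - sum_{j=1..k-1} phi_{k-1,j} rho(j)],
  phi_{k,j} = phi_{k-1,j} - phi_{kk} phi_{k-1,k-j},  j = 1..k-1.
Step k = 1:
  phi_11 = rho(1) = 0.2017.
Step k = 2:
  phi_22 = [rho(2) - phi_11 rho(1)] / [1 - phi_11 rho(1)] = [0.0703 - (0.2017)(0.2017)] / [1 - (0.2017)(0.2017)]
         = 0.02961711 / 0.95931711 = 0.030873.
  Update: phi_21 = phi_11 - phi_22 phi_11 = 0.2017 - (0.030873)(0.2017) = 0.195473.
Step k = 3:
  phi_33 = [rho(3) - phi_21 rho(2) - phi_22 rho(1)] / [1 - phi_21 rho(1) - phi_22 rho(2)]
    numerator   = -0.3385 - (0.195473)(0.0703) - (0.030873)(0.2017) = -0.35846885
    denominator = 1 - (0.195473)(0.2017) - (0.030873)(0.0703) = 0.95840274
  phi_33 = -0.35846885 / 0.95840274 = -0.374.
Therefore phi_{33} = -0.3740.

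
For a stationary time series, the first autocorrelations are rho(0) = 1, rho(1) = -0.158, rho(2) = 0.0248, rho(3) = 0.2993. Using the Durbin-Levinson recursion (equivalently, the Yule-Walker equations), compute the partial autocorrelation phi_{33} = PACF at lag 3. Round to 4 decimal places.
\phi_{33} = 0.3110

The PACF at lag k is phi_{kk}, the last component of the solution
to the Yule-Walker system G_k phi = r_k where
  (G_k)_{ij} = rho(|i - j|), (r_k)_i = rho(i), i,j = 1..k.
Equivalently, Durbin-Levinson gives phi_{kk} iteratively:
  phi_{11} = rho(1)
  phi_{kk} = [rho(k) - sum_{j=1..k-1} phi_{k-1,j} rho(k-j)]
            / [1 - sum_{j=1..k-1} phi_{k-1,j} rho(j)],
  phi_{k,j} = phi_{k-1,j} - phi_{kk} phi_{k-1,k-j},  j = 1..k-1.
Step k = 1:
  phi_11 = rho(1) = -0.158.
Step k = 2:
  phi_22 = [rho(2) - phi_11 rho(1)] / [1 - phi_11 rho(1)] = [0.0248 - (-0.158)(-0.158)] / [1 - (-0.158)(-0.158)]
         = -0.000164 / 0.975036 = -0.000168.
  Update: phi_21 = phi_11 - phi_22 phi_11 = -0.158 - (-0.000168)(-0.158) = -0.158027.
Step k = 3:
  phi_33 = [rho(3) - phi_21 rho(2) - phi_22 rho(1)] / [1 - phi_21 rho(1) - phi_22 rho(2)]
    numerator   = 0.2993 - (-0.158027)(0.0248) - (-0.000168)(-0.158) = 0.30319248
    denominator = 1 - (-0.158027)(-0.158) - (-0.000168)(0.0248) = 0.97503597
  phi_33 = 0.30319248 / 0.97503597 = 0.311.
Therefore phi_{33} = 0.3110.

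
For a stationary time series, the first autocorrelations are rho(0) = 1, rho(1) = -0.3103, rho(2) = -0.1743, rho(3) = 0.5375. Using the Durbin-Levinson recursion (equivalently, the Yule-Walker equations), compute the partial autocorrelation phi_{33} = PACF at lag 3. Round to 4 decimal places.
\phi_{33} = 0.4550

The PACF at lag k is phi_{kk}, the last component of the solution
to the Yule-Walker system G_k phi = r_k where
  (G_k)_{ij} = rho(|i - j|), (r_k)_i = rho(i), i,j = 1..k.
Equivalently, Durbin-Levinson gives phi_{kk} iteratively:
  phi_{11} = rho(1)
  phi_{kk} = [rho(k) - sum_{j=1..k-1} phi_{k-1,j} rho(k-j)]
            / [1 - sum_{j=1..k-1} phi_{k-1,j} rho(j)],
  phi_{k,j} = phi_{k-1,j} - phi_{kk} phi_{k-1,k-j},  j = 1..k-1.
Step k = 1:
  phi_11 = rho(1) = -0.3103.
Step k = 2:
  phi_22 = [rho(2) - phi_11 rho(1)] / [1 - phi_11 rho(1)] = [-0.1743 - (-0.3103)(-0.3103)] / [1 - (-0.3103)(-0.3103)]
         = -0.27058609 / 0.90371391 = -0.299416.
  Update: phi_21 = phi_11 - phi_22 phi_11 = -0.3103 - (-0.299416)(-0.3103) = -0.403209.
Step k = 3:
  phi_33 = [rho(3) - phi_21 rho(2) - phi_22 rho(1)] / [1 - phi_21 rho(1) - phi_22 rho(2)]
    numerator   = 0.5375 - (-0.403209)(-0.1743) - (-0.299416)(-0.3103) = 0.37431205
    denominator = 1 - (-0.403209)(-0.3103) - (-0.299416)(-0.1743) = 0.8226962
  phi_33 = 0.37431205 / 0.8226962 = 0.455.
Therefore phi_{33} = 0.4550.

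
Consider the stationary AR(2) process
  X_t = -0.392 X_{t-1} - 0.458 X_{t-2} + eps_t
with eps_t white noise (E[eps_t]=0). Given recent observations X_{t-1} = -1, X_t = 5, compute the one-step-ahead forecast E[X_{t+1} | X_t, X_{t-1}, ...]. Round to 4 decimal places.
E[X_{t+1} \mid \mathcal F_t] = -1.5020

For an AR(p) model X_t = c + sum_i phi_i X_{t-i} + eps_t, the
one-step-ahead conditional mean is
  E[X_{t+1} | X_t, ...] = c + sum_i phi_i X_{t+1-i}.
Substitute known values:
  E[X_{t+1} | ...] = (-0.392) * (5) + (-0.458) * (-1)
                   = -1.5020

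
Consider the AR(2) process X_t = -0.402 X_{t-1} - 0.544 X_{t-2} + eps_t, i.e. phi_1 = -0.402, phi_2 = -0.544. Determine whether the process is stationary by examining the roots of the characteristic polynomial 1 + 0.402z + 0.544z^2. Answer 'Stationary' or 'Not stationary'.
\text{Stationary}

The AR(p) characteristic polynomial is P(z) = 1 + 0.402z + 0.544z^2.
Stationarity requires all roots to lie outside the unit circle, i.e. |z| > 1 for every root.
Set 1 + (0.402) z + (0.544) z^2 = 0, i.e. a z^2 + b z + c = 0 with a = 0.544, b = 0.402, c = 1.
Discriminant D = b^2 - 4ac = (0.402)^2 - 4*(0.544)*1 = 0.161604 - (2.176) = -2.014396.
D < 0, so the roots are the complex-conjugate pair z = (-b +/- i sqrt(-D)) / (2a) = -0.3695 +/- 1.3045i.
For a conjugate pair |z|^2 = z * conj(z) = (product of roots) = c/a = 1/(0.544) = 1.838235, so |z| = sqrt(1.838235) = 1.3558 for both roots.
Moduli of all roots: 1.3558, 1.3558.
All moduli strictly greater than 1? Yes.
Verdict: Stationary.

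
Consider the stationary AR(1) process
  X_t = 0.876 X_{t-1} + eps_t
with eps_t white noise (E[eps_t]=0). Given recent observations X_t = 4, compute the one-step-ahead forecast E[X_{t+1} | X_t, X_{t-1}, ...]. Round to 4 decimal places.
E[X_{t+1} \mid \mathcal F_t] = 3.5040

For an AR(p) model X_t = c + sum_i phi_i X_{t-i} + eps_t, the
one-step-ahead conditional mean is
  E[X_{t+1} | X_t, ...] = c + sum_i phi_i X_{t+1-i}.
Substitute known values:
  E[X_{t+1} | ...] = (0.876) * (4)
                   = 3.5040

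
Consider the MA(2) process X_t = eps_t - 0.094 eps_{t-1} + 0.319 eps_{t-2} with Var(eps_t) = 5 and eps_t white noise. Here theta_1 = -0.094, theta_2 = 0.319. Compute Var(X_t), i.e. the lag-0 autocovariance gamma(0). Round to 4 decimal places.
\gamma(0) = 5.5530

For an MA(q) process X_t = eps_t + sum_i theta_i eps_{t-i} with
Var(eps_t) = sigma^2, the variance is
  gamma(0) = sigma^2 * (1 + sum_i theta_i^2).
  sum_i theta_i^2 = (-0.094)^2 + (0.319)^2 = 0.008836 + 0.101761 = 0.110597.
  gamma(0) = 5 * (1 + 0.110597) = 5 * 1.110597 = 5.552985, which rounds to 5.5530.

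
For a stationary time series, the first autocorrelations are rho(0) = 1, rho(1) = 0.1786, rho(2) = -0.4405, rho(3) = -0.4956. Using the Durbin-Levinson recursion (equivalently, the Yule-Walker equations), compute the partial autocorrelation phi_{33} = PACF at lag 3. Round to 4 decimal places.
\phi_{33} = -0.3951

The PACF at lag k is phi_{kk}, the last component of the solution
to the Yule-Walker system G_k phi = r_k where
  (G_k)_{ij} = rho(|i - j|), (r_k)_i = rho(i), i,j = 1..k.
Equivalently, Durbin-Levinson gives phi_{kk} iteratively:
  phi_{11} = rho(1)
  phi_{kk} = [rho(k) - sum_{j=1..k-1} phi_{k-1,j} rho(k-j)]
            / [1 - sum_{j=1..k-1} phi_{k-1,j} rho(j)],
  phi_{k,j} = phi_{k-1,j} - phi_{kk} phi_{k-1,k-j},  j = 1..k-1.
Step k = 1:
  phi_11 = rho(1) = 0.1786.
Step k = 2:
  phi_22 = [rho(2) - phi_11 rho(1)] / [1 - phi_11 rho(1)] = [-0.4405 - (0.1786)(0.1786)] / [1 - (0.1786)(0.1786)]
         = -0.47239796 / 0.96810204 = -0.487963.
  Update: phi_21 = phi_11 - phi_22 phi_11 = 0.1786 - (-0.487963)(0.1786) = 0.26575.
Step k = 3:
  phi_33 = [rho(3) - phi_21 rho(2) - phi_22 rho(1)] / [1 - phi_21 rho(1) - phi_22 rho(2)]
    numerator   = -0.4956 - (0.26575)(-0.4405) - (-0.487963)(0.1786) = -0.29138685
    denominator = 1 - (0.26575)(0.1786) - (-0.487963)(-0.4405) = 0.73758932
  phi_33 = -0.29138685 / 0.73758932 = -0.3951.
Therefore phi_{33} = -0.3951.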